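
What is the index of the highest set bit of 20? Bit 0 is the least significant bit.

20 = 10100
The topmost 1 is at position 4 (since 2^4 = 16 ≤ 20 < 32).

4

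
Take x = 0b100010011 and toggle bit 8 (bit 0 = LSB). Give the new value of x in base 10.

19

x = 100010011
bit 8 is currently 1; toggle it via x ^ (1 << 8) = x ^ 256
→ 000010011 = 19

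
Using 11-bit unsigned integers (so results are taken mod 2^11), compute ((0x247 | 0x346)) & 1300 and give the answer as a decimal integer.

0x247 = 01001000111
0x346 = 01101000110
→ | → 01101000111 = 839
1300 = 10100010100
→ & → 00100000100 = 260

260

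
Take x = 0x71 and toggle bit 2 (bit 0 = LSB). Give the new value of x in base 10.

117

x = 000001110001
bit 2 is currently 0; toggle it via x ^ (1 << 2) = x ^ 4
→ 000001110101 = 117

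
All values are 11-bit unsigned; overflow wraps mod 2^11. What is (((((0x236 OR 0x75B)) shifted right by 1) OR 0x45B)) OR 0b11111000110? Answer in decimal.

0x236 = 01000110110
0x75B = 11101011011
→ OR → 11101111111 = 1919
→ shifted right by 1 → 01110111111 = 959
0x45B = 10001011011
→ OR → 11111111111 = 2047
0b11111000110 = 11111000110
→ OR → 11111111111 = 2047

2047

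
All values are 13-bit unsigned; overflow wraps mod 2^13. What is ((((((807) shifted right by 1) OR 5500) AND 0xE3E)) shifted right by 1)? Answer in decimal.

807 = 0001100100111
→ shifted right by 1 → 0000110010011 = 403
5500 = 1010101111100
→ OR → 1010111111111 = 5631
0xE3E = 0111000111110
→ AND → 0010000111110 = 1086
→ shifted right by 1 → 0001000011111 = 543

543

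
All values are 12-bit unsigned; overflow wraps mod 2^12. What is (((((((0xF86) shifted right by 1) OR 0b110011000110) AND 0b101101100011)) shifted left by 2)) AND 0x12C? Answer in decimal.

0xF86 = 111110000110
→ shifted right by 1 → 011111000011 = 1987
0b110011000110 = 110011000110
→ OR → 111111000111 = 4039
0b101101100011 = 101101100011
→ AND → 101101000011 = 2883
→ shifted left by 2 (mod 2^12) → 110100001100 = 3340
0x12C = 000100101100
→ AND → 000100001100 = 268

268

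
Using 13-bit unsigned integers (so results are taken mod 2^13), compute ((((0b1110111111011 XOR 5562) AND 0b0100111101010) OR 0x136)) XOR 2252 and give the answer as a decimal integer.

0b1110111111011 = 1110111111011
5562 = 1010110111010
→ XOR → 0100001000001 = 2113
0b0100111101010 = 0100111101010
→ AND → 0100001000000 = 2112
0x136 = 0000100110110
→ OR → 0100101110110 = 2422
2252 = 0100011001100
→ XOR → 0000110111010 = 442

442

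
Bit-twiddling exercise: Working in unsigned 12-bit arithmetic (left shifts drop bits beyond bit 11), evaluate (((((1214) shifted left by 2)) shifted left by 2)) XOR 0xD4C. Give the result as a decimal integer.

1214 = 010010111110
→ shifted left by 2 (mod 2^12) → 001011111000 = 760
→ shifted left by 2 (mod 2^12) → 101111100000 = 3040
0xD4C = 110101001100
→ XOR → 011010101100 = 1708

1708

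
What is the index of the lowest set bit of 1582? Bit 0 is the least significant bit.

1582 = 11000101110
Trailing zeros: 1, so the lowest set bit is bit 1 (value 2).

1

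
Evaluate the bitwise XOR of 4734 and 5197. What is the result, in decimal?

1587

4734 = 1001001111110
5197 = 1010001001101
XOR → 0011000110011 = 1587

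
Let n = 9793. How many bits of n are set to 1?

5

9793 = 10011001000001
Count the 1s: 1 + 1 + 1 + 1 + 1 = 5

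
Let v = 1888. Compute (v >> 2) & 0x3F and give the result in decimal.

v = 11101100000
Shift right by 2: 111011000
Mask low 6 bits: 011000 = 24

24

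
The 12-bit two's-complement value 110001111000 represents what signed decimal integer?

-904

pattern = 110001111000 (MSB is 1 ⇒ negative)
Invert: 001110000111, add 1 → 001110001000 = 904, so the value is -904.
(Equivalently: 3192 - 2^12 = 3192 - 4096 = -904.)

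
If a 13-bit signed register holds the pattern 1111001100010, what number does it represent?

-414

pattern = 1111001100010 (MSB is 1 ⇒ negative)
Invert: 0000110011101, add 1 → 0000110011110 = 414, so the value is -414.
(Equivalently: 7778 - 2^13 = 7778 - 8192 = -414.)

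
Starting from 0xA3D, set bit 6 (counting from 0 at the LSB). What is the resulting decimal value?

2685

x = 101000111101
bit 6 is currently 0; set it via x | (1 << 6) = x | 64
→ 101001111101 = 2685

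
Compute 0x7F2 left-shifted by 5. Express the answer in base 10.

65088

0x7F2 = 0000011111110010
shift left by 5 → 1111111001000000 = 65088
(equivalently, 2034 × 2^5 = 2034 × 32)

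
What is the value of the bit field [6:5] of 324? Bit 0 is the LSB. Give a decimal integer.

2

v = 101000100
Shift right by 5: 1010
Mask low 2 bits: 10 = 2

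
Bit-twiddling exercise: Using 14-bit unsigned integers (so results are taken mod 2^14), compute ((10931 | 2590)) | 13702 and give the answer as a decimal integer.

10931 = 10101010110011
2590 = 00101000011110
→ | → 10101010111111 = 10943
13702 = 11010110000110
→ | → 11111110111111 = 16319

16319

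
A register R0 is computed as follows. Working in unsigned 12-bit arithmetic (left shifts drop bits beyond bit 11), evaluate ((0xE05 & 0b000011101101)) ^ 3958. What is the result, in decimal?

0xE05 = 111000000101
0b000011101101 = 000011101101
→ & → 000000000101 = 5
3958 = 111101110110
→ ^ → 111101110011 = 3955

3955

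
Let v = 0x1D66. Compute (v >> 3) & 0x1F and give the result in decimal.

12

v = 1110101100110
Shift right by 3: 1110101100
Mask low 5 bits: 01100 = 12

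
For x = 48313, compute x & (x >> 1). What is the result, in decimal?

7192

x = 1011110010111001 = 48313
x>>1 = 0101111001011100
AND  = 0001110000011000 = 7192
(x & (x >> 1) has a 1 wherever x has two consecutive 1 bits.)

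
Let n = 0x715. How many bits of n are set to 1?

6

0x715 = 11100010101
Count the 1s: 1 + 1 + 1 + 1 + 1 + 1 = 6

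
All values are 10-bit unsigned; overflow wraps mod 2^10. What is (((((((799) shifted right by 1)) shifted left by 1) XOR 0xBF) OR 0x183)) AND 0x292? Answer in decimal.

799 = 1100011111
→ shifted right by 1 → 0110001111 = 399
→ shifted left by 1 (mod 2^10) → 1100011110 = 798
0xBF = 0010111111
→ XOR → 1110100001 = 929
0x183 = 0110000011
→ OR → 1110100011 = 931
0x292 = 1010010010
→ AND → 1010000010 = 642

642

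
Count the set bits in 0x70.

3

0x70 = 1110000
Count the 1s: 1 + 1 + 1 = 3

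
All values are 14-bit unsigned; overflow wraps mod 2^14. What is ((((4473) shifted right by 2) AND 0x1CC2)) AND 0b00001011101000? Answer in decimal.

64

4473 = 01000101111001
→ shifted right by 2 → 00010001011110 = 1118
0x1CC2 = 01110011000010
→ AND → 00010001000010 = 1090
0b00001011101000 = 00001011101000
→ AND → 00000001000000 = 64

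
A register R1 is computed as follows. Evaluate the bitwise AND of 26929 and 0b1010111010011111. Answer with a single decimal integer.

10257

26929 = 0110100100110001
b = 1010111010011111
AND → 0010100000010001 = 10257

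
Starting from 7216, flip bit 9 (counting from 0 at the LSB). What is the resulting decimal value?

x = 1110000110000
bit 9 is currently 0; toggle it via x ^ (1 << 9) = x ^ 512
→ 1111000110000 = 7728

7728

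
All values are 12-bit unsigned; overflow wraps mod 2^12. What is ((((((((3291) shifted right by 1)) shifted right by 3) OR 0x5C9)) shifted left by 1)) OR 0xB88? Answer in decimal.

3291 = 110011011011
→ shifted right by 1 → 011001101101 = 1645
→ shifted right by 3 → 000011001101 = 205
0x5C9 = 010111001001
→ OR → 010111001101 = 1485
→ shifted left by 1 (mod 2^12) → 101110011010 = 2970
0xB88 = 101110001000
→ OR → 101110011010 = 2970

2970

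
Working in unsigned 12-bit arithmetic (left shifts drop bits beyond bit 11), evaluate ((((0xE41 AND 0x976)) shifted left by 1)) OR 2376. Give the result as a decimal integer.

2504

0xE41 = 111001000001
0x976 = 100101110110
→ AND → 100001000000 = 2112
→ shifted left by 1 (mod 2^12) → 000010000000 = 128
2376 = 100101001000
→ OR → 100111001000 = 2504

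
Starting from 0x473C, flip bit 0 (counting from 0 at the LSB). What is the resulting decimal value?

18237

x = 100011100111100
bit 0 is currently 0; toggle it via x ^ (1 << 0) = x ^ 1
→ 100011100111101 = 18237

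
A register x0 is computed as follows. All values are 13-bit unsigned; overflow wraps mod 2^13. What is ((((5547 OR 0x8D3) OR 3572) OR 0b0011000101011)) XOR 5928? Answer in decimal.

2263

5547 = 1010110101011
0x8D3 = 0100011010011
→ OR → 1110111111011 = 7675
3572 = 0110111110100
→ OR → 1110111111111 = 7679
0b0011000101011 = 0011000101011
→ OR → 1111111111111 = 8191
5928 = 1011100101000
→ XOR → 0100011010111 = 2263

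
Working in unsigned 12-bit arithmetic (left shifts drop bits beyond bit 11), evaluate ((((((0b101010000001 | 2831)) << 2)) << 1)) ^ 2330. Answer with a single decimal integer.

1378

0b101010000001 = 101010000001
2831 = 101100001111
→ | → 101110001111 = 2959
→ << 2 (mod 2^12) → 111000111100 = 3644
→ << 1 (mod 2^12) → 110001111000 = 3192
2330 = 100100011010
→ ^ → 010101100010 = 1378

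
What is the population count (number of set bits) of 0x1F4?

0x1F4 = 111110100
Count the 1s: 1 + 1 + 1 + 1 + 1 + 1 = 6

6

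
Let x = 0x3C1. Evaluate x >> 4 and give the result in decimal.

0x3C1 = 1111000001
shift right by 4 → 0000111100 = 60
(equivalently, floor(961 / 16))

60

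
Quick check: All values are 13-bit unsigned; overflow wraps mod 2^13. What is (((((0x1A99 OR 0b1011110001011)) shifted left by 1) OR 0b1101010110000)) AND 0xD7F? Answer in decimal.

0x1A99 = 1101010011001
0b1011110001011 = 1011110001011
→ OR → 1111110011011 = 8091
→ shifted left by 1 (mod 2^13) → 1111100110110 = 7990
0b1101010110000 = 1101010110000
→ OR → 1111110110110 = 8118
0xD7F = 0110101111111
→ AND → 0110100110110 = 3382

3382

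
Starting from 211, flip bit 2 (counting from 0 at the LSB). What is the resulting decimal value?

x = 11010011
bit 2 is currently 0; toggle it via x ^ (1 << 2) = x ^ 4
→ 11010111 = 215

215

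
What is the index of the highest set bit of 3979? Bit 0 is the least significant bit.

11

3979 = 111110001011
The topmost 1 is at position 11 (since 2^11 = 2048 ≤ 3979 < 4096).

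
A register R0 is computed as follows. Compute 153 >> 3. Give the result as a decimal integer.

19

153 = 10011001
shift right by 3 → 00010011 = 19
(equivalently, floor(153 / 8))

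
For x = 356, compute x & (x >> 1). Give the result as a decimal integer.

32

x = 101100100 = 356
x>>1 = 010110010
AND  = 000100000 = 32
(x & (x >> 1) has a 1 wherever x has two consecutive 1 bits.)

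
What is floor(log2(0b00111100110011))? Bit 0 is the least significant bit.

0b00111100110011 = 111100110011
The topmost 1 is at position 11 (since 2^11 = 2048 ≤ 3891 < 4096).

11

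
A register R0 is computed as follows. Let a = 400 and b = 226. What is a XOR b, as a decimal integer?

370

400 = 110010000
226 = 011100010
XOR → 101110010 = 370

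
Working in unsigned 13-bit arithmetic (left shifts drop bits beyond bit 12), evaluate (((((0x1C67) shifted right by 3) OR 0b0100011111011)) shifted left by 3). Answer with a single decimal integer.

8184

0x1C67 = 1110001100111
→ shifted right by 3 → 0001110001100 = 908
0b0100011111011 = 0100011111011
→ OR → 0101111111111 = 3071
→ shifted left by 3 (mod 2^13) → 1111111111000 = 8184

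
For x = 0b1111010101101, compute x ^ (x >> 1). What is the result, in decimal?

x = 1111010101101 = 7853
x>>1 = 0111101010110
XOR  = 1000111111011 = 4603
(x ^ (x >> 1) gives the standard binary-reflected Gray code of x.)

4603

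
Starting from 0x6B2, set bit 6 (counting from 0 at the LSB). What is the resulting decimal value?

1778

x = 11010110010
bit 6 is currently 0; set it via x | (1 << 6) = x | 64
→ 11011110010 = 1778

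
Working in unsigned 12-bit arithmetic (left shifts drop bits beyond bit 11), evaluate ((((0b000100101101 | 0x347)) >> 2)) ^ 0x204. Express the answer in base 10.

0b000100101101 = 000100101101
0x347 = 001101000111
→ | → 001101101111 = 879
→ >> 2 → 000011011011 = 219
0x204 = 001000000100
→ ^ → 001011011111 = 735

735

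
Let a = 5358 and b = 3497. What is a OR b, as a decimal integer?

5358 = 1010011101110
3497 = 0110110101001
 OR → 1110111101111 = 7663

7663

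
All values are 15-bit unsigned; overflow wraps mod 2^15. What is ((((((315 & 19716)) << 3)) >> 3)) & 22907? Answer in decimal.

315 = 000000100111011
19716 = 100110100000100
→ & → 000000100000000 = 256
→ << 3 (mod 2^15) → 000100000000000 = 2048
→ >> 3 → 000000100000000 = 256
22907 = 101100101111011
→ & → 000000100000000 = 256

256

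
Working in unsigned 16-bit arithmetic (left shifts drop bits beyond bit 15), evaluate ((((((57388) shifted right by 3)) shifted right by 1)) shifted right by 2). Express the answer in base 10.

896

57388 = 1110000000101100
→ shifted right by 3 → 0001110000000101 = 7173
→ shifted right by 1 → 0000111000000010 = 3586
→ shifted right by 2 → 0000001110000000 = 896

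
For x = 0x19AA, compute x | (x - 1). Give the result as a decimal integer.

x = 1100110101010 = 6570
x - 1 = 1100110101001
OR    = 1100110101011 = 6571
(x | (x - 1) sets all bits below the lowest set bit.)

6571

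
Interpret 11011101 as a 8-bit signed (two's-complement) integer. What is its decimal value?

-35

pattern = 11011101 (MSB is 1 ⇒ negative)
Invert: 00100010, add 1 → 00100011 = 35, so the value is -35.
(Equivalently: 221 - 2^8 = 221 - 256 = -35.)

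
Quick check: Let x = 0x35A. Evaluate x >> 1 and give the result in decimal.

429

0x35A = 1101011010
shift right by 1 → 0110101101 = 429
(equivalently, floor(858 / 2))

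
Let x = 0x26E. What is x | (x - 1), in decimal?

623

x = 1001101110 = 622
x - 1 = 1001101101
OR    = 1001101111 = 623
(x | (x - 1) sets all bits below the lowest set bit.)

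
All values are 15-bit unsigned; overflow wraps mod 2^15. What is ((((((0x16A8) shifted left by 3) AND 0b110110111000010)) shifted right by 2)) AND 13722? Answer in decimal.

272

0x16A8 = 001011010101000
→ shifted left by 3 (mod 2^15) → 011010101000000 = 13632
0b110110111000010 = 110110111000010
→ AND → 010010101000000 = 9536
→ shifted right by 2 → 000100101010000 = 2384
13722 = 011010110011010
→ AND → 000000100010000 = 272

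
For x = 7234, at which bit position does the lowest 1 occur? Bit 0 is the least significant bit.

1

7234 = 1110001000010
Trailing zeros: 1, so the lowest set bit is bit 1 (value 2).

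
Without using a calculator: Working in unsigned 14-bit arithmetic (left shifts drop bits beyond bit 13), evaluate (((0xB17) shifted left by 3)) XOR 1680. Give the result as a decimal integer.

7720

0xB17 = 00101100010111
→ shifted left by 3 (mod 2^14) → 01100010111000 = 6328
1680 = 00011010010000
→ XOR → 01111000101000 = 7720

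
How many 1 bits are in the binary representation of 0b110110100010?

6

n = 110110100010
Count the 1s: 1 + 1 + 1 + 1 + 1 + 1 = 6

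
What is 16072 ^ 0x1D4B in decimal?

9091

16072 = 11111011001000
0x1D4B = 01110101001011
XOR → 10001110000011 = 9091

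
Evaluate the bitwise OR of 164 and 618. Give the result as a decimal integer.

164 = 0010100100
618 = 1001101010
 OR → 1011101110 = 750

750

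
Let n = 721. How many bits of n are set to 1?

721 = 1011010001
Count the 1s: 1 + 1 + 1 + 1 + 1 = 5

5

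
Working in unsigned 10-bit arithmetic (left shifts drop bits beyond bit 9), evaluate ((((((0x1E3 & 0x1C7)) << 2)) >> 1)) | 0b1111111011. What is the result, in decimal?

0x1E3 = 0111100011
0x1C7 = 0111000111
→ & → 0111000011 = 451
→ << 2 (mod 2^10) → 1100001100 = 780
→ >> 1 → 0110000110 = 390
0b1111111011 = 1111111011
→ | → 1111111111 = 1023

1023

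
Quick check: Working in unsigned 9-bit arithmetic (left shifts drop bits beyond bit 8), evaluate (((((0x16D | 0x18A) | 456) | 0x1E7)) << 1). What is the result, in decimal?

478

0x16D = 101101101
0x18A = 110001010
→ | → 111101111 = 495
456 = 111001000
→ | → 111101111 = 495
0x1E7 = 111100111
→ | → 111101111 = 495
→ << 1 (mod 2^9) → 111011110 = 478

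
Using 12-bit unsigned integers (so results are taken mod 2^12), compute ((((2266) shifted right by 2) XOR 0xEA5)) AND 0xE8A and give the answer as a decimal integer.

3202

2266 = 100011011010
→ shifted right by 2 → 001000110110 = 566
0xEA5 = 111010100101
→ XOR → 110010010011 = 3219
0xE8A = 111010001010
→ AND → 110010000010 = 3202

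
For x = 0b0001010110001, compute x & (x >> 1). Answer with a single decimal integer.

16

x = 1010110001 = 689
x>>1 = 0101011000
AND  = 0000010000 = 16
(x & (x >> 1) has a 1 wherever x has two consecutive 1 bits.)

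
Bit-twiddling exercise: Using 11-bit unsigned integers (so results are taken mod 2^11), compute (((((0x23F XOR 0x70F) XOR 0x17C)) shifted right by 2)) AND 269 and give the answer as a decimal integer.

257

0x23F = 01000111111
0x70F = 11100001111
→ XOR → 10100110000 = 1328
0x17C = 00101111100
→ XOR → 10001001100 = 1100
→ shifted right by 2 → 00100010011 = 275
269 = 00100001101
→ AND → 00100000001 = 257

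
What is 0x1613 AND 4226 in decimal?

4098

0x1613 = 1011000010011
4226 = 1000010000010
AND → 1000000000010 = 4098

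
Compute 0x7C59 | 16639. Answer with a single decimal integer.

31999

0x7C59 = 111110001011001
16639 = 100000011111111
 OR → 111110011111111 = 31999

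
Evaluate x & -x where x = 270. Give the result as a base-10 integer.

x = 100001110 = 270
-x (two's complement) = …011110010
AND   = 000000010 = 2
(x & -x isolates the lowest set bit of x.)

2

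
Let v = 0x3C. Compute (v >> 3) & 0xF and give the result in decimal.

7

v = 00000111100
Shift right by 3: 00000111
Mask low 4 bits: 0111 = 7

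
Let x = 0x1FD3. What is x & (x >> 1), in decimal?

x = 1111111010011 = 8147
x>>1 = 0111111101001
AND  = 0111111000001 = 4033
(x & (x >> 1) has a 1 wherever x has two consecutive 1 bits.)

4033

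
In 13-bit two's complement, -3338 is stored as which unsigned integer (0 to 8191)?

3338 in 13 bits: 0110100001010
Invert: 1001011110101
Add 1:  1001011110110 = 4854
(Check: 2^13 - 3338 = 8192 - 3338 = 4854.)

4854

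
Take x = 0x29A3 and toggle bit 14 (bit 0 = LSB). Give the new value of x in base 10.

x = 010100110100011
bit 14 is currently 0; toggle it via x ^ (1 << 14) = x ^ 16384
→ 110100110100011 = 27043

27043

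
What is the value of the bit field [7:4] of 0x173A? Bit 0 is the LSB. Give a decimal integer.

3

v = 1011100111010
Shift right by 4: 101110011
Mask low 4 bits: 0011 = 3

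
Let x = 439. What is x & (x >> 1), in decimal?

x = 110110111 = 439
x>>1 = 011011011
AND  = 010010011 = 147
(x & (x >> 1) has a 1 wherever x has two consecutive 1 bits.)

147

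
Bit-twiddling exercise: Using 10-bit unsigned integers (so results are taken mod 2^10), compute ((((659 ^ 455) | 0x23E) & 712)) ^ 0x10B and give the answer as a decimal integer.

659 = 1010010011
455 = 0111000111
→ ^ → 1101010100 = 852
0x23E = 1000111110
→ | → 1101111110 = 894
712 = 1011001000
→ & → 1001001000 = 584
0x10B = 0100001011
→ ^ → 1101000011 = 835

835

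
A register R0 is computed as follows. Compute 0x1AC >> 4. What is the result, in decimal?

26

0x1AC = 110101100
shift right by 4 → 000011010 = 26
(equivalently, floor(428 / 16))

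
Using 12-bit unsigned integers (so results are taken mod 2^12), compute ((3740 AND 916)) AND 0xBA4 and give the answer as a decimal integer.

644

3740 = 111010011100
916 = 001110010100
→ AND → 001010010100 = 660
0xBA4 = 101110100100
→ AND → 001010000100 = 644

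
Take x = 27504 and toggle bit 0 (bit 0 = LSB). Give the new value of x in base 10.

27505

x = 0110101101110000
bit 0 is currently 0; toggle it via x ^ (1 << 0) = x ^ 1
→ 0110101101110001 = 27505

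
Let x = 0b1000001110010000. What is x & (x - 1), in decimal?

x = 1000001110010000 = 33680
x - 1 = 1000001110001111
AND   = 1000001110000000 = 33664
(x & (x - 1) clears the lowest set bit of x.)

33664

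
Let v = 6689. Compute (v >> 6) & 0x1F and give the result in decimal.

8

v = 1101000100001
Shift right by 6: 1101000
Mask low 5 bits: 01000 = 8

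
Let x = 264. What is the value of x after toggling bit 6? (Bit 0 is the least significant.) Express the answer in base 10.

x = 0100001000
bit 6 is currently 0; toggle it via x ^ (1 << 6) = x ^ 64
→ 0101001000 = 328

328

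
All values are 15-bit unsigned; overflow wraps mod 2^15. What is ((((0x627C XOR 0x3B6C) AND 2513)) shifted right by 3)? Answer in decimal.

290

0x627C = 110001001111100
0x3B6C = 011101101101100
→ XOR → 101100100010000 = 22800
2513 = 000100111010001
→ AND → 000100100010000 = 2320
→ shifted right by 3 → 000000100100010 = 290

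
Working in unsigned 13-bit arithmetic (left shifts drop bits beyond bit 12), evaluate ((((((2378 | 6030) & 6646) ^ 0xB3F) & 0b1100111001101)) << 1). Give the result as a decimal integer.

402

2378 = 0100101001010
6030 = 1011110001110
→ | → 1111111001110 = 8142
6646 = 1100111110110
→ & → 1100111000110 = 6598
0xB3F = 0101100111111
→ ^ → 1001011111001 = 4857
0b1100111001101 = 1100111001101
→ & → 1000011001001 = 4297
→ << 1 (mod 2^13) → 0000110010010 = 402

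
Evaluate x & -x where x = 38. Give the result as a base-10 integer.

x = 100110 = 38
-x (two's complement) = …011010
AND   = 000010 = 2
(x & -x isolates the lowest set bit of x.)

2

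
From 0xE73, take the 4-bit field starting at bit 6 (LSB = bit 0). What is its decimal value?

9

v = 111001110011
Shift right by 6: 111001
Mask low 4 bits: 1001 = 9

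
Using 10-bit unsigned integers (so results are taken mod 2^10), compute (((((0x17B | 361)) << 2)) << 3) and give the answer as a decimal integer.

864

0x17B = 0101111011
361 = 0101101001
→ | → 0101111011 = 379
→ << 2 (mod 2^10) → 0111101100 = 492
→ << 3 (mod 2^10) → 1101100000 = 864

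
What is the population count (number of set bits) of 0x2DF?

8

0x2DF = 1011011111
Count the 1s: 1 + 1 + 1 + 1 + 1 + 1 + 1 + 1 = 8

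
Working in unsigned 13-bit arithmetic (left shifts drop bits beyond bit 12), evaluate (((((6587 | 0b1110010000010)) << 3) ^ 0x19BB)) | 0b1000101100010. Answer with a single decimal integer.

5475

6587 = 1100110111011
0b1110010000010 = 1110010000010
→ | → 1110110111011 = 7611
→ << 3 (mod 2^13) → 0110111011000 = 3544
0x19BB = 1100110111011
→ ^ → 1010001100011 = 5219
0b1000101100010 = 1000101100010
→ | → 1010101100011 = 5475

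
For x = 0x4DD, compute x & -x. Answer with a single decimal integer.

1

x = 10011011101 = 1245
-x (two's complement) = …01100100011
AND   = 00000000001 = 1
(x & -x isolates the lowest set bit of x.)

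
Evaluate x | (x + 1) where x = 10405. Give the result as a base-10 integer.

x = 10100010100101 = 10405
x + 1 = 10100010100110
OR    = 10100010100111 = 10407
(x | (x + 1) sets the lowest cleared bit.)

10407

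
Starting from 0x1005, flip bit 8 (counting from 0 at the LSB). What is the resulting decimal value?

x = 01000000000101
bit 8 is currently 0; toggle it via x ^ (1 << 8) = x ^ 256
→ 01000100000101 = 4357

4357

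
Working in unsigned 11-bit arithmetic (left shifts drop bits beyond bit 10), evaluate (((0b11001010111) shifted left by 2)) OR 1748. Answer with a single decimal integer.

0b11001010111 = 11001010111
→ shifted left by 2 (mod 2^11) → 00101011100 = 348
1748 = 11011010100
→ OR → 11111011100 = 2012

2012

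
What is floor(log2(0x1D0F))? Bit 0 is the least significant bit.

0x1D0F = 1110100001111
The topmost 1 is at position 12 (since 2^12 = 4096 ≤ 7439 < 8192).

12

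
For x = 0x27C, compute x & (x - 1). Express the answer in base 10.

632

x = 1001111100 = 636
x - 1 = 1001111011
AND   = 1001111000 = 632
(x & (x - 1) clears the lowest set bit of x.)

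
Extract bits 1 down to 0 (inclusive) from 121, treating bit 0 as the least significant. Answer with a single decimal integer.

1

v = 000001111001
Shift right by 0: 000001111001
Mask low 2 bits: 01 = 1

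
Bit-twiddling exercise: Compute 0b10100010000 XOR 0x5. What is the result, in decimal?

a = 10100010000
0x5 = 00000000101
XOR → 10100010101 = 1301

1301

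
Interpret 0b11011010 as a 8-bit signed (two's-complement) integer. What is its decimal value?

pattern = 11011010 (MSB is 1 ⇒ negative)
Invert: 00100101, add 1 → 00100110 = 38, so the value is -38.
(Equivalently: 218 - 2^8 = 218 - 256 = -38.)

-38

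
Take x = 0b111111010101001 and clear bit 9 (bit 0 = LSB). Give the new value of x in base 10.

31913

x = 111111010101001
bit 9 is currently 1; clear it via x & ~(1 << 9) = x & ~512
→ 111110010101001 = 31913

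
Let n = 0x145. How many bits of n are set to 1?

0x145 = 101000101
Count the 1s: 1 + 1 + 1 + 1 = 4

4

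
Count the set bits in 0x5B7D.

11

0x5B7D = 101101101111101
Count the 1s: 1 + 1 + 1 + 1 + 1 + 1 + 1 + 1 + 1 + 1 + 1 = 11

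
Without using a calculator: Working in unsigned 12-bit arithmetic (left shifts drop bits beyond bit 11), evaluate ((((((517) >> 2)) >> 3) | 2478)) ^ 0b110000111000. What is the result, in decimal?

1414

517 = 001000000101
→ >> 2 → 000010000001 = 129
→ >> 3 → 000000010000 = 16
2478 = 100110101110
→ | → 100110111110 = 2494
0b110000111000 = 110000111000
→ ^ → 010110000110 = 1414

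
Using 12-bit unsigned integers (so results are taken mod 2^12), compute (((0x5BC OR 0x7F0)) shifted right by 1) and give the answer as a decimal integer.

1022

0x5BC = 010110111100
0x7F0 = 011111110000
→ OR → 011111111100 = 2044
→ shifted right by 1 → 001111111110 = 1022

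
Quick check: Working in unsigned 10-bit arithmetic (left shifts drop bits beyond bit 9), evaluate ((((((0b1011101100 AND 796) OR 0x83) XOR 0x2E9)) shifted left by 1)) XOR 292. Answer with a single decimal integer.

0b1011101100 = 1011101100
796 = 1100011100
→ AND → 1000001100 = 524
0x83 = 0010000011
→ OR → 1010001111 = 655
0x2E9 = 1011101001
→ XOR → 0001100110 = 102
→ shifted left by 1 (mod 2^10) → 0011001100 = 204
292 = 0100100100
→ XOR → 0111101000 = 488

488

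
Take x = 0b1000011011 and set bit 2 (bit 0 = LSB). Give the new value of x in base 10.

543

x = 1000011011
bit 2 is currently 0; set it via x | (1 << 2) = x | 4
→ 1000011111 = 543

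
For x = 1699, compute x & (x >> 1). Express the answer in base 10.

x = 11010100011 = 1699
x>>1 = 01101010001
AND  = 01000000001 = 513
(x & (x >> 1) has a 1 wherever x has two consecutive 1 bits.)

513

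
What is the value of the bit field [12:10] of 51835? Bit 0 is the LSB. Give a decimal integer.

2

v = 1100101001111011
Shift right by 10: 110010
Mask low 3 bits: 010 = 2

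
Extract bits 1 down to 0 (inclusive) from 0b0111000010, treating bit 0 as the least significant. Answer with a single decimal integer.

2

v = 0111000010
Shift right by 0: 0111000010
Mask low 2 bits: 10 = 2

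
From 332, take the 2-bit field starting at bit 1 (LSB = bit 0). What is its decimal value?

2

v = 000101001100
Shift right by 1: 00010100110
Mask low 2 bits: 10 = 2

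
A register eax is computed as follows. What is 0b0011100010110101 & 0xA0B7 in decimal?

8373

a = 0011100010110101
0xA0B7 = 1010000010110111
AND → 0010000010110101 = 8373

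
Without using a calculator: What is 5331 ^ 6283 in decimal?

5331 = 1010011010011
6283 = 1100010001011
XOR → 0110001011000 = 3160

3160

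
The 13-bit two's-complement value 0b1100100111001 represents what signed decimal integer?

-1735

pattern = 1100100111001 (MSB is 1 ⇒ negative)
Invert: 0011011000110, add 1 → 0011011000111 = 1735, so the value is -1735.
(Equivalently: 6457 - 2^13 = 6457 - 8192 = -1735.)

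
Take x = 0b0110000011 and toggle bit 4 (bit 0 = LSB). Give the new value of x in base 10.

x = 0110000011
bit 4 is currently 0; toggle it via x ^ (1 << 4) = x ^ 16
→ 0110010011 = 403

403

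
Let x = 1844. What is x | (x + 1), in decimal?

1845

x = 11100110100 = 1844
x + 1 = 11100110101
OR    = 11100110101 = 1845
(x | (x + 1) sets the lowest cleared bit.)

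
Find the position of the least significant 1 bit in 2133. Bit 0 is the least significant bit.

2133 = 100001010101
Trailing zeros: 0, so the lowest set bit is bit 0 (value 1).

0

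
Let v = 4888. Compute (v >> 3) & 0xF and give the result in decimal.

v = 1001100011000
Shift right by 3: 1001100011
Mask low 4 bits: 0011 = 3

3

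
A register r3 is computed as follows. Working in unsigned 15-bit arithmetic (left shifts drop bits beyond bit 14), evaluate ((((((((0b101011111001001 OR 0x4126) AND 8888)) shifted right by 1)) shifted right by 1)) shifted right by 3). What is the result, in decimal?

21

0b101011111001001 = 101011111001001
0x4126 = 100000100100110
→ OR → 101011111101111 = 22511
8888 = 010001010111000
→ AND → 000001010101000 = 680
→ shifted right by 1 → 000000101010100 = 340
→ shifted right by 1 → 000000010101010 = 170
→ shifted right by 3 → 000000000010101 = 21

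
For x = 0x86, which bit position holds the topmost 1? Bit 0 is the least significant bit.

0x86 = 10000110
The topmost 1 is at position 7 (since 2^7 = 128 ≤ 134 < 256).

7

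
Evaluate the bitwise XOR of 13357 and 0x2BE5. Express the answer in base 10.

13357 = 11010000101101
0x2BE5 = 10101111100101
XOR → 01111111001000 = 8136

8136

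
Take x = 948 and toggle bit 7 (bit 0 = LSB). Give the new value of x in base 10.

820

x = 001110110100
bit 7 is currently 1; toggle it via x ^ (1 << 7) = x ^ 128
→ 001100110100 = 820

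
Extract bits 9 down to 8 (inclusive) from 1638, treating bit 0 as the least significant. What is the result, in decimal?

2

v = 11001100110
Shift right by 8: 110
Mask low 2 bits: 10 = 2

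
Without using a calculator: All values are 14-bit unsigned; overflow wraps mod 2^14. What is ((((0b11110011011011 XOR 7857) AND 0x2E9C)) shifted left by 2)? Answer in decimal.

2080

0b11110011011011 = 11110011011011
7857 = 01111010110001
→ XOR → 10001001101010 = 8810
0x2E9C = 10111010011100
→ AND → 10001000001000 = 8712
→ shifted left by 2 (mod 2^14) → 00100000100000 = 2080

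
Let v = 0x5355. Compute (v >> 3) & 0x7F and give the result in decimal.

106

v = 101001101010101
Shift right by 3: 101001101010
Mask low 7 bits: 1101010 = 106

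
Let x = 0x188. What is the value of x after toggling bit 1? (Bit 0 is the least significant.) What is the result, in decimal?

x = 0110001000
bit 1 is currently 0; toggle it via x ^ (1 << 1) = x ^ 2
→ 0110001010 = 394

394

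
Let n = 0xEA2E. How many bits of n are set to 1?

9

0xEA2E = 1110101000101110
Count the 1s: 1 + 1 + 1 + 1 + 1 + 1 + 1 + 1 + 1 = 9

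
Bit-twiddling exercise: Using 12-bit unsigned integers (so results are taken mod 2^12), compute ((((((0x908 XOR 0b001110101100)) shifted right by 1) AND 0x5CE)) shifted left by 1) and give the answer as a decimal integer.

0x908 = 100100001000
0b001110101100 = 001110101100
→ XOR → 101010100100 = 2724
→ shifted right by 1 → 010101010010 = 1362
0x5CE = 010111001110
→ AND → 010101000010 = 1346
→ shifted left by 1 (mod 2^12) → 101010000100 = 2692

2692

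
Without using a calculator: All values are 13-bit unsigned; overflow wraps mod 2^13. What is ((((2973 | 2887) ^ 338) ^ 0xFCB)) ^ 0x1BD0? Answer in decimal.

2973 = 0101110011101
2887 = 0101101000111
→ | → 0101111011111 = 3039
338 = 0000101010010
→ ^ → 0101010001101 = 2701
0xFCB = 0111111001011
→ ^ → 0010101000110 = 1350
0x1BD0 = 1101111010000
→ ^ → 1111010010110 = 7830

7830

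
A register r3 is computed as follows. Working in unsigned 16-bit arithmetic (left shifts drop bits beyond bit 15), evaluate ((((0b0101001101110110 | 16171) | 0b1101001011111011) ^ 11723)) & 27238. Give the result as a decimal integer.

16932

0b0101001101110110 = 0101001101110110
16171 = 0011111100101011
→ | → 0111111101111111 = 32639
0b1101001011111011 = 1101001011111011
→ | → 1111111111111111 = 65535
11723 = 0010110111001011
→ ^ → 1101001000110100 = 53812
27238 = 0110101001100110
→ & → 0100001000100100 = 16932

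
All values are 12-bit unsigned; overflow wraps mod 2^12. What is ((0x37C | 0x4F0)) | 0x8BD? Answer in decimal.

4093

0x37C = 001101111100
0x4F0 = 010011110000
→ | → 011111111100 = 2044
0x8BD = 100010111101
→ | → 111111111101 = 4093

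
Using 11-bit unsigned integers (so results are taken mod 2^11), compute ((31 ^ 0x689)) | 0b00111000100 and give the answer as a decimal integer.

2006

31 = 00000011111
0x689 = 11010001001
→ ^ → 11010010110 = 1686
0b00111000100 = 00111000100
→ | → 11111010110 = 2006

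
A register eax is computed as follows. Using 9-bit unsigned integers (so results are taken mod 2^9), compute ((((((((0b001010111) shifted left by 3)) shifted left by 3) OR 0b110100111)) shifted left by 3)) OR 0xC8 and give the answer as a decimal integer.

504

0b001010111 = 001010111
→ shifted left by 3 (mod 2^9) → 010111000 = 184
→ shifted left by 3 (mod 2^9) → 111000000 = 448
0b110100111 = 110100111
→ OR → 111100111 = 487
→ shifted left by 3 (mod 2^9) → 100111000 = 312
0xC8 = 011001000
→ OR → 111111000 = 504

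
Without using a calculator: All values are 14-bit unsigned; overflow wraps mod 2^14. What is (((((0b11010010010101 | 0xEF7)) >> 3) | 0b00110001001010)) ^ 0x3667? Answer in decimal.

14777

0b11010010010101 = 11010010010101
0xEF7 = 00111011110111
→ | → 11111011110111 = 16119
→ >> 3 → 00011111011110 = 2014
0b00110001001010 = 00110001001010
→ | → 00111111011110 = 4062
0x3667 = 11011001100111
→ ^ → 11100110111001 = 14777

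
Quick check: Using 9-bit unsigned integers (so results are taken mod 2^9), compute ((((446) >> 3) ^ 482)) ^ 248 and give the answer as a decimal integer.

446 = 110111110
→ >> 3 → 000110111 = 55
482 = 111100010
→ ^ → 111010101 = 469
248 = 011111000
→ ^ → 100101101 = 301

301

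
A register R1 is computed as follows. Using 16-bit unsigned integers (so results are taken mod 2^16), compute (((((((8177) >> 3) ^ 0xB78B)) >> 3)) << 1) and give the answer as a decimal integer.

11548

8177 = 0001111111110001
→ >> 3 → 0000001111111110 = 1022
0xB78B = 1011011110001011
→ ^ → 1011010001110101 = 46197
→ >> 3 → 0001011010001110 = 5774
→ << 1 (mod 2^16) → 0010110100011100 = 11548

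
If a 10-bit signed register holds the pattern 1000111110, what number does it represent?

-450

pattern = 1000111110 (MSB is 1 ⇒ negative)
Invert: 0111000001, add 1 → 0111000010 = 450, so the value is -450.
(Equivalently: 574 - 2^10 = 574 - 1024 = -450.)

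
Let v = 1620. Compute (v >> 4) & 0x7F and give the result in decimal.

101

v = 0011001010100
Shift right by 4: 001100101
Mask low 7 bits: 1100101 = 101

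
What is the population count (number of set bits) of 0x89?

0x89 = 10001001
Count the 1s: 1 + 1 + 1 = 3

3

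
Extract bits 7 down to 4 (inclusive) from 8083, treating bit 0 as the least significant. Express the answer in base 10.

v = 1111110010011
Shift right by 4: 111111001
Mask low 4 bits: 1001 = 9

9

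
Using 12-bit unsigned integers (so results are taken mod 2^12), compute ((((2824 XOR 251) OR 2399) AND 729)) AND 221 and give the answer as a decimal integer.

217

2824 = 101100001000
251 = 000011111011
→ XOR → 101111110011 = 3059
2399 = 100101011111
→ OR → 101111111111 = 3071
729 = 001011011001
→ AND → 001011011001 = 729
221 = 000011011101
→ AND → 000011011001 = 217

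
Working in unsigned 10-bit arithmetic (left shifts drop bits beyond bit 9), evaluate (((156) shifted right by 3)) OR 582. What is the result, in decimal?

156 = 0010011100
→ shifted right by 3 → 0000010011 = 19
582 = 1001000110
→ OR → 1001010111 = 599

599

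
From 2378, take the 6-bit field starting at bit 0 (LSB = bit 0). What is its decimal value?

10

v = 000100101001010
Shift right by 0: 000100101001010
Mask low 6 bits: 001010 = 10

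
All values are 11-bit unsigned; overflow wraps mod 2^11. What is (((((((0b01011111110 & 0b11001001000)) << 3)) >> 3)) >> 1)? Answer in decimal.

0b01011111110 = 01011111110
0b11001001000 = 11001001000
→ & → 01001001000 = 584
→ << 3 (mod 2^11) → 01001000000 = 576
→ >> 3 → 00001001000 = 72
→ >> 1 → 00000100100 = 36

36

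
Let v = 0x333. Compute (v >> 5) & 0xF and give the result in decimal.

v = 1100110011
Shift right by 5: 11001
Mask low 4 bits: 1001 = 9

9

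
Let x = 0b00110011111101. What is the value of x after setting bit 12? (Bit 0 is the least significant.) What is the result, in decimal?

7421

x = 00110011111101
bit 12 is currently 0; set it via x | (1 << 12) = x | 4096
→ 01110011111101 = 7421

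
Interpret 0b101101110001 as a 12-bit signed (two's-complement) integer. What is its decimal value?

-1167

pattern = 101101110001 (MSB is 1 ⇒ negative)
Invert: 010010001110, add 1 → 010010001111 = 1167, so the value is -1167.
(Equivalently: 2929 - 2^12 = 2929 - 4096 = -1167.)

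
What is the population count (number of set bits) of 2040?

8

2040 = 11111111000
Count the 1s: 1 + 1 + 1 + 1 + 1 + 1 + 1 + 1 = 8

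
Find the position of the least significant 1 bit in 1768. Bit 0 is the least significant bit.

3

1768 = 11011101000
Trailing zeros: 3, so the lowest set bit is bit 3 (value 8).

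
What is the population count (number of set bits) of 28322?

28322 = 110111010100010
Count the 1s: 1 + 1 + 1 + 1 + 1 + 1 + 1 + 1 = 8

8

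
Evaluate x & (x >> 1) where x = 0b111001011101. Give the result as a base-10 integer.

x = 111001011101 = 3677
x>>1 = 011100101110
AND  = 011000001100 = 1548
(x & (x >> 1) has a 1 wherever x has two consecutive 1 bits.)

1548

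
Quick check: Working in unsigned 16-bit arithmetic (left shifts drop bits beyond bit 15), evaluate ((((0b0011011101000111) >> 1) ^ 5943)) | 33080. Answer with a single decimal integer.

0b0011011101000111 = 0011011101000111
→ >> 1 → 0001101110100011 = 7075
5943 = 0001011100110111
→ ^ → 0000110010010100 = 3220
33080 = 1000000100111000
→ | → 1000110110111100 = 36284

36284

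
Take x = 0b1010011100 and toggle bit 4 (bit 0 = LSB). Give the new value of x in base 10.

x = 1010011100
bit 4 is currently 1; toggle it via x ^ (1 << 4) = x ^ 16
→ 1010001100 = 652

652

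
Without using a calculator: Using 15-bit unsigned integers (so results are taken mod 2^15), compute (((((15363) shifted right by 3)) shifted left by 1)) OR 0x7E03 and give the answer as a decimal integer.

32515

15363 = 011110000000011
→ shifted right by 3 → 000011110000000 = 1920
→ shifted left by 1 (mod 2^15) → 000111100000000 = 3840
0x7E03 = 111111000000011
→ OR → 111111100000011 = 32515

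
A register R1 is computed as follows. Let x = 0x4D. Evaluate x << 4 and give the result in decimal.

0x4D = 00001001101
shift left by 4 → 10011010000 = 1232
(equivalently, 77 × 2^4 = 77 × 16)

1232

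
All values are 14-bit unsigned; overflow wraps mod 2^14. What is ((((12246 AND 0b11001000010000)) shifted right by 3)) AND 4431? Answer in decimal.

66

12246 = 10111111010110
0b11001000010000 = 11001000010000
→ AND → 10001000010000 = 8720
→ shifted right by 3 → 00010001000010 = 1090
4431 = 01000101001111
→ AND → 00000001000010 = 66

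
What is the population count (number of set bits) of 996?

6

996 = 1111100100
Count the 1s: 1 + 1 + 1 + 1 + 1 + 1 = 6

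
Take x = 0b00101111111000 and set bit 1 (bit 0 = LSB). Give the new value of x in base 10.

x = 00101111111000
bit 1 is currently 0; set it via x | (1 << 1) = x | 2
→ 00101111111010 = 3066

3066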